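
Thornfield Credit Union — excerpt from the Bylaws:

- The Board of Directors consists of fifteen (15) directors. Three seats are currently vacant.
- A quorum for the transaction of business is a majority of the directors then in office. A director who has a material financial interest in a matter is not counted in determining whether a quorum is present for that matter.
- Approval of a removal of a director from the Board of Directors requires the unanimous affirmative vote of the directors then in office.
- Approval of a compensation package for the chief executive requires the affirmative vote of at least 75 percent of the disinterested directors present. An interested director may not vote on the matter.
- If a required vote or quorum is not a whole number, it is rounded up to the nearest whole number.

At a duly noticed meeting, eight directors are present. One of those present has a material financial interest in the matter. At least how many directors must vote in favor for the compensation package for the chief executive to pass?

6

The compensation package for the chief executive requires three-fourths of the disinterested directors present (8 − 1 = 7).
3/4 of 7 = 5.25, rounded up to 6.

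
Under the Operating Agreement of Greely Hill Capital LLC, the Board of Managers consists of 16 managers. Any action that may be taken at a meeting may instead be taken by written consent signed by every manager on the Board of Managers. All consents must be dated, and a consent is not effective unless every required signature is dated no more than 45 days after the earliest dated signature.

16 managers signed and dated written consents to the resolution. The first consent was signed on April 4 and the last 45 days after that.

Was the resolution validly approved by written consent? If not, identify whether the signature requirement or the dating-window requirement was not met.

Effective — both the signature and dating-window requirements are satisfied.

Signatures required: all of 16 — unanimous means all 16, so 16 needed; 16 signed. Sufficient.
Dating window: the latest signature is 45 days after the earliest; the limit is 45 days. Within the window.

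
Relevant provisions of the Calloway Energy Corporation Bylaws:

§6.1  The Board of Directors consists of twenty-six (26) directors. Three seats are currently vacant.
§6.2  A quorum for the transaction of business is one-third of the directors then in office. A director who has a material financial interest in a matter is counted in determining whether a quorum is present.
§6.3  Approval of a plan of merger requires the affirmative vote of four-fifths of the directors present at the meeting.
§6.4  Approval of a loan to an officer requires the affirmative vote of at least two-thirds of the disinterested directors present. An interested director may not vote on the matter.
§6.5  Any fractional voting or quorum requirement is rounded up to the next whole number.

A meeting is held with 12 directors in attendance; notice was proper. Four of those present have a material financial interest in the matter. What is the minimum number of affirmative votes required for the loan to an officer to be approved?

6

The loan to an officer requires two-thirds of the disinterested directors present (12 − 4 = 8).
2/3 of 8 = 5.33, rounded up to 6.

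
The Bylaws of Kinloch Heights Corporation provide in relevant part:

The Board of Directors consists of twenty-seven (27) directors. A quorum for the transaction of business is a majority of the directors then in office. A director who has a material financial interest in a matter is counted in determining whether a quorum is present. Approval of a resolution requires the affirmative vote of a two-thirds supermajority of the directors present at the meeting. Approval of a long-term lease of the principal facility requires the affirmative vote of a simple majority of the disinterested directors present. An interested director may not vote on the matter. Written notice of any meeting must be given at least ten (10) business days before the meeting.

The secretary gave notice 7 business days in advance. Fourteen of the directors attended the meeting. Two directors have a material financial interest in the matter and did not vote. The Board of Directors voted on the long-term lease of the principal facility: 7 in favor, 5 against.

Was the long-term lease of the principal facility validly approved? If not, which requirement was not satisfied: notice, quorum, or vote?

Notice: 7 business days given; 10 required (7 < 10). Not satisfied.
Quorum: 14 present (interested directors count toward quorum); quorum is 14. Satisfied.
Vote: the long-term lease of the principal facility requires a majority of the disinterested directors present (14 − 2 = 12). A majority of 12 is 7, so 7 affirmative votes are needed; 7 voted in favor. Satisfied.

Invalid — notice requirement not satisfied.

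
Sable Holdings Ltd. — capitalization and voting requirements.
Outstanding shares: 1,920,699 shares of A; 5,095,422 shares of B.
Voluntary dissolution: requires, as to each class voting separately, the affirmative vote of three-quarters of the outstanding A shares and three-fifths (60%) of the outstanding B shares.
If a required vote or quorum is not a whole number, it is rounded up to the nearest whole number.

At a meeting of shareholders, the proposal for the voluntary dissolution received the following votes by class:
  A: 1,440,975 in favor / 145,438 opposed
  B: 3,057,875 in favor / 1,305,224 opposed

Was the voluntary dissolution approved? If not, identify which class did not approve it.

Approved — every class gave the required vote.

A: 3/4 of 1920699 = 1440524.25, rounded up to 1440525; 1,440,525 required, 1,440,975 in favor — approved.
B: 3/5 of 5095422 = 3057253.20, rounded up to 3057254; 3,057,254 required, 3,057,875 in favor — approved.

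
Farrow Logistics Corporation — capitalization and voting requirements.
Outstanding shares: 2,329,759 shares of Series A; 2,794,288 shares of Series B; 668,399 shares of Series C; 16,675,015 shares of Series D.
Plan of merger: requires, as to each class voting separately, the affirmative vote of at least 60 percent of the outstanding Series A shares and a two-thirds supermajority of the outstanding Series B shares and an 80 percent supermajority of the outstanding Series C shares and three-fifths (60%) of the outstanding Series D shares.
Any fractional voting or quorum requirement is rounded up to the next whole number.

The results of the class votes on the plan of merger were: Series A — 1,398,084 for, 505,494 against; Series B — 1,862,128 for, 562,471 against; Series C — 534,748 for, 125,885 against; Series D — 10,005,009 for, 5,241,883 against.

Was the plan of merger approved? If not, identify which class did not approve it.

Series A: 3/5 of 2329759 = 1397855.40, rounded up to 1397856; 1,397,856 required, 1,398,084 in favor — approved.
Series B: 2/3 of 2794288 = 1862858.67, rounded up to 1862859; 1,862,859 required, 1,862,128 in favor — not approved.
Series C: 4/5 of 668399 = 534719.20, rounded up to 534720; 534,720 required, 534,748 in favor — approved.
Series D: 3/5 of 16675015 = 10005009; 10,005,009 required, 10,005,009 in favor — approved.

Not approved — the Series B shares did not give the required vote.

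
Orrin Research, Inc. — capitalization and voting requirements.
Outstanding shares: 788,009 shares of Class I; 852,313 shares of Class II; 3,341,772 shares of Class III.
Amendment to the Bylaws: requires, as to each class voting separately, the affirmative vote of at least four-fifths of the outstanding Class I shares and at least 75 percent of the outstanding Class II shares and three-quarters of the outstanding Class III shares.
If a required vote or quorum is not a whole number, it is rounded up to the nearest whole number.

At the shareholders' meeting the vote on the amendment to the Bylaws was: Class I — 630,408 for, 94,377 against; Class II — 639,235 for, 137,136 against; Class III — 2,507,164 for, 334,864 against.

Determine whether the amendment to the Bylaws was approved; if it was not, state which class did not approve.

Class I: 4/5 of 788009 = 630407.20, rounded up to 630408; 630,408 required, 630,408 in favor — approved.
Class II: 3/4 of 852313 = 639234.75, rounded up to 639235; 639,235 required, 639,235 in favor — approved.
Class III: 3/4 of 3341772 = 2506329; 2,506,329 required, 2,507,164 in favor — approved.

Approved — every class gave the required vote.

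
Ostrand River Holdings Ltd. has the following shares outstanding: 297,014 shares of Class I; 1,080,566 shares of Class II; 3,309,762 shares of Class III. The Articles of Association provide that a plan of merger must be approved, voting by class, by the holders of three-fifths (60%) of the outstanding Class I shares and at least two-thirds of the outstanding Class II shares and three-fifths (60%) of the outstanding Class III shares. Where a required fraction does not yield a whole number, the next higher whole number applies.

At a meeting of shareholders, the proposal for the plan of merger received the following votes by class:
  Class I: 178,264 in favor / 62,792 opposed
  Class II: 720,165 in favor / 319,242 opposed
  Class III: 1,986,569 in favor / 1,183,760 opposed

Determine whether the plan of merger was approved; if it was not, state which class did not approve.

Not approved — the Class II shares did not give the required vote.

Class I: 3/5 of 297014 = 178208.40, rounded up to 178209; 178,209 required, 178,264 in favor — approved.
Class II: 2/3 of 1080566 = 720377.33, rounded up to 720378; 720,378 required, 720,165 in favor — not approved.
Class III: 3/5 of 3309762 = 1985857.20, rounded up to 1985858; 1,985,858 required, 1,986,569 in favor — approved.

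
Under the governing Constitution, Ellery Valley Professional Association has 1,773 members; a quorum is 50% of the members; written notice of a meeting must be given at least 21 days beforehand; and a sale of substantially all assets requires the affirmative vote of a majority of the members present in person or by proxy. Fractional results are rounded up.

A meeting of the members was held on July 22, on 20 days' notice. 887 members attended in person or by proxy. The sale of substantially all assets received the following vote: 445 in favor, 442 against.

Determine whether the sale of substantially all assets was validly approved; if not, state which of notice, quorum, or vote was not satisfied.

Notice: 20 days given; 21 required. Not satisfied.
Quorum: 50% of 1,773 = 886.50, rounded up to 887; 887 present. Satisfied.
Vote: requires a majority of those present (887); a majority of 887 is 444, so 444 needed; 445 in favor. Satisfied.

Invalid — notice requirement not satisfied.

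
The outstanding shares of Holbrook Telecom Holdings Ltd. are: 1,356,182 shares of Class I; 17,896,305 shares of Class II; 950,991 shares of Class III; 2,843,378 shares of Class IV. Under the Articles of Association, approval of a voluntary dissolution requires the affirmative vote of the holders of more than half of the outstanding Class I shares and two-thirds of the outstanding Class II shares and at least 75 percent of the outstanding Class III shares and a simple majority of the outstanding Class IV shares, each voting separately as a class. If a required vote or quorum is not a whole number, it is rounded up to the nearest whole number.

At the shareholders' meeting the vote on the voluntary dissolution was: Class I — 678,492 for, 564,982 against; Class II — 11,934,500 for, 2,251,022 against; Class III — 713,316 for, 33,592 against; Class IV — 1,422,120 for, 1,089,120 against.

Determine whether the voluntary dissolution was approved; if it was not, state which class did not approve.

Approved — every class gave the required vote.

Class I: a majority of 1356182 is 678092; 678,092 required, 678,492 in favor — approved.
Class II: 2/3 of 17896305 = 11930870; 11,930,870 required, 11,934,500 in favor — approved.
Class III: 3/4 of 950991 = 713243.25, rounded up to 713244; 713,244 required, 713,316 in favor — approved.
Class IV: a majority of 2843378 is 1421690; 1,421,690 required, 1,422,120 in favor — approved.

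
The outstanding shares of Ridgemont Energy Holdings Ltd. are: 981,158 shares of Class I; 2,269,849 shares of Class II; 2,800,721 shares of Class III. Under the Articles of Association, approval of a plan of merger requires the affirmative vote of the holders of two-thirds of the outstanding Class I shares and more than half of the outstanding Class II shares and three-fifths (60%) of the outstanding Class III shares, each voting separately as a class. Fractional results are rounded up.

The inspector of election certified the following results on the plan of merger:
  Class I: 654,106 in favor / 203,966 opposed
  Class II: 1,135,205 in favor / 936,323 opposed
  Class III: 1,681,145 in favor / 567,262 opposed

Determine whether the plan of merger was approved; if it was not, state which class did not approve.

Approved — every class gave the required vote.

Class I: 2/3 of 981158 = 654105.33, rounded up to 654106; 654,106 required, 654,106 in favor — approved.
Class II: a majority of 2269849 is 1134925; 1,134,925 required, 1,135,205 in favor — approved.
Class III: 3/5 of 2800721 = 1680432.60, rounded up to 1680433; 1,680,433 required, 1,681,145 in favor — approved.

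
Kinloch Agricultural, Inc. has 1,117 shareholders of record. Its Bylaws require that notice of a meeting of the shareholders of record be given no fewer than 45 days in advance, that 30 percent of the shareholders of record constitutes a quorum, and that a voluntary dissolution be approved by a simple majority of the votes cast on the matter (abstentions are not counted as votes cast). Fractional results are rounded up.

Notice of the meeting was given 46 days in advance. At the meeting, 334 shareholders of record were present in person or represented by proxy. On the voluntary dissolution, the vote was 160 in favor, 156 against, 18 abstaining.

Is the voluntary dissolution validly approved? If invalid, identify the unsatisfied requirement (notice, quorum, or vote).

Notice: 46 days given; 45 required. Satisfied.
Quorum: 30% of 1,117 = 335.10, rounded up to 336; 334 present. Not satisfied.
Vote: requires a majority of the votes cast (334 − 18 abstaining = 316); a majority of 316 is 159, so 159 needed; 160 in favor. Satisfied.

Invalid — quorum requirement not satisfied.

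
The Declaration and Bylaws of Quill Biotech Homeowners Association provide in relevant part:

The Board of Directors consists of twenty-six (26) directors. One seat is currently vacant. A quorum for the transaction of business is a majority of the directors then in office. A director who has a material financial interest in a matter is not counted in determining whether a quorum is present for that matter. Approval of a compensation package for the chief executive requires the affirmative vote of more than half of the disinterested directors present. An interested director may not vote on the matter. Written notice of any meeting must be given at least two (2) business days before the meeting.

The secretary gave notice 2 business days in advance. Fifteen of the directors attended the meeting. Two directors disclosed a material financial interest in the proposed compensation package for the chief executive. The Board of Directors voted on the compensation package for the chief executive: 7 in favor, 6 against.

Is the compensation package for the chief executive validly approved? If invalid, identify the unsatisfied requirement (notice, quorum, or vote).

Valid — all requirements satisfied.

Notice: 2 business days given; 2 required (2 ≥ 2). Satisfied.
Quorum: 15 present, but the 2 interested directors do not count, leaving 13. Quorum is 13. Satisfied.
Vote: the compensation package for the chief executive requires a majority of the disinterested directors present (15 − 2 = 13). A majority of 13 is 7, so 7 affirmative votes are needed; 7 voted in favor. Satisfied.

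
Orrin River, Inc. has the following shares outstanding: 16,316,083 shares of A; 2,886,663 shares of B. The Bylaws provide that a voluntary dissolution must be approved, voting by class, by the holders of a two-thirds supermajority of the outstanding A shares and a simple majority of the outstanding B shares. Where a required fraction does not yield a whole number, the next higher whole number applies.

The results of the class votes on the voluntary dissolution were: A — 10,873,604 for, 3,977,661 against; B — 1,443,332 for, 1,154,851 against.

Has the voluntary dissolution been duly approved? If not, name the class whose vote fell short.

A: 2/3 of 16316083 = 10877388.67, rounded up to 10877389; 10,877,389 required, 10,873,604 in favor — not approved.
B: a majority of 2886663 is 1443332; 1,443,332 required, 1,443,332 in favor — approved.

Not approved — the A shares did not give the required vote.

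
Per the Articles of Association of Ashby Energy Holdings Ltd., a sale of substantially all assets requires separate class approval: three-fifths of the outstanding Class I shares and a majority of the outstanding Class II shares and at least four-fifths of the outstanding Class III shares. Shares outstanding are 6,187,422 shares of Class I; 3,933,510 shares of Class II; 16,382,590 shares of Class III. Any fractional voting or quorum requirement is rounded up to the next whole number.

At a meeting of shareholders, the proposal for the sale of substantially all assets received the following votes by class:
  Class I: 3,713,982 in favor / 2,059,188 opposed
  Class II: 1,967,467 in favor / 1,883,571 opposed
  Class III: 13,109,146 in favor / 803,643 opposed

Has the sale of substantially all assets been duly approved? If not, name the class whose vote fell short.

Approved — every class gave the required vote.

Class I: 3/5 of 6187422 = 3712453.20, rounded up to 3712454; 3,712,454 required, 3,713,982 in favor — approved.
Class II: a majority of 3933510 is 1966756; 1,966,756 required, 1,967,467 in favor — approved.
Class III: 4/5 of 16382590 = 13106072; 13,106,072 required, 13,109,146 in favor — approved.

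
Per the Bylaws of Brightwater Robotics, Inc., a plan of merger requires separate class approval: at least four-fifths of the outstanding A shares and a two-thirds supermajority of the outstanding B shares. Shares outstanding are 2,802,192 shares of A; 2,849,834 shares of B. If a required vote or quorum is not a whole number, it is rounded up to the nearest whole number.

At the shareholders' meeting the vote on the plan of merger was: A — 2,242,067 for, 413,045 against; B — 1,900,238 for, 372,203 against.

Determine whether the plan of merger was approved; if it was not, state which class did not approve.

Approved — every class gave the required vote.

A: 4/5 of 2802192 = 2241753.60, rounded up to 2241754; 2,241,754 required, 2,242,067 in favor — approved.
B: 2/3 of 2849834 = 1899889.33, rounded up to 1899890; 1,899,890 required, 1,900,238 in favor — approved.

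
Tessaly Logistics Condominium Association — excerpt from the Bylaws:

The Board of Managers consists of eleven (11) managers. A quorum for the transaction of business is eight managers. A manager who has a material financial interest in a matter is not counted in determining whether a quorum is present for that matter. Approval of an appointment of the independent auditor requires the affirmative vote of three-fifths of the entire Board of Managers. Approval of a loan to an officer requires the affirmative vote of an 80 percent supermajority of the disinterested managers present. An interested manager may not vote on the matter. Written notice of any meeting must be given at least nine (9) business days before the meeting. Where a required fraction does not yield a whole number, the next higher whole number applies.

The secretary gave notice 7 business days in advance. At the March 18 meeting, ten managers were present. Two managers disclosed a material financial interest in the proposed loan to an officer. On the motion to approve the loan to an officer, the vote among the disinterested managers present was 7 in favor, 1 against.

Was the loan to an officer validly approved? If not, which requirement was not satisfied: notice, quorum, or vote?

Invalid — notice requirement not satisfied.

Notice: 7 business days given; 9 required (7 < 9). Not satisfied.
Quorum: 10 present, but the 2 interested managers do not count, leaving 8. Quorum is 8. Satisfied.
Vote: the loan to an officer requires four-fifths of the disinterested managers present (10 − 2 = 8). 4/5 of 8 = 6.40, rounded up to 7, so 7 affirmative votes are needed; 7 voted in favor. Satisfied.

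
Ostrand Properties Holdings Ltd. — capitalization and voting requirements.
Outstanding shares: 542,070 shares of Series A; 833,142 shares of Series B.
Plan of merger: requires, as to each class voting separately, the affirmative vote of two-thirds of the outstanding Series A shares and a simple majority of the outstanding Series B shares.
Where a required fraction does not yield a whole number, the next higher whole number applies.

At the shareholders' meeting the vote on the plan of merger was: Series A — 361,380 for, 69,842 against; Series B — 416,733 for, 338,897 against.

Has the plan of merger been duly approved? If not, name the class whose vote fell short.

Approved — every class gave the required vote.

Series A: 2/3 of 542070 = 361380; 361,380 required, 361,380 in favor — approved.
Series B: a majority of 833142 is 416572; 416,572 required, 416,733 in favor — approved.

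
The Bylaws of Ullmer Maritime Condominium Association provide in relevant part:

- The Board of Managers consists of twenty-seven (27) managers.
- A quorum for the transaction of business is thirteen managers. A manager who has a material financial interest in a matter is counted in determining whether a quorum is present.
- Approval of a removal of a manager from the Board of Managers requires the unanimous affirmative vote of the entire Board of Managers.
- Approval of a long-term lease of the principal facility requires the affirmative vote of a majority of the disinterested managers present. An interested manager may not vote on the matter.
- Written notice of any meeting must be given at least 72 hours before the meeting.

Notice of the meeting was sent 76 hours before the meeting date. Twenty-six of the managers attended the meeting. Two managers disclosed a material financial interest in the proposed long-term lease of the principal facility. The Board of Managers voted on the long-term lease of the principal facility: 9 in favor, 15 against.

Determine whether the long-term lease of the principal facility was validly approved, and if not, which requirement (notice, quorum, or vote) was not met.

Notice: 76 hours given; 72 required (76 ≥ 72). Satisfied.
Quorum: 26 present (interested managers count toward quorum); quorum is 13. Satisfied.
Vote: the long-term lease of the principal facility requires a majority of the disinterested managers present (26 − 2 = 24). A majority of 24 is 13, so 13 affirmative votes are needed; 9 voted in favor. Not satisfied.

Invalid — vote requirement not satisfied.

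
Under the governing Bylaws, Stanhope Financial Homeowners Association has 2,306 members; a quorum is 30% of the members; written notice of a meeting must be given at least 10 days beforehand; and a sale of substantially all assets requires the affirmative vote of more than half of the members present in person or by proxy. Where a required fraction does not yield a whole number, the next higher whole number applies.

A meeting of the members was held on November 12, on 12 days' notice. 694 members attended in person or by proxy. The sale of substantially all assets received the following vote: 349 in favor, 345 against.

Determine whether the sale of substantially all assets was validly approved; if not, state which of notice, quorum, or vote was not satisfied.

Notice: 12 days given; 10 required. Satisfied.
Quorum: 30% of 2,306 = 691.80, rounded up to 692; 694 present. Satisfied.
Vote: requires a majority of those present (694); a majority of 694 is 348, so 348 needed; 349 in favor. Satisfied.

Valid — all requirements satisfied.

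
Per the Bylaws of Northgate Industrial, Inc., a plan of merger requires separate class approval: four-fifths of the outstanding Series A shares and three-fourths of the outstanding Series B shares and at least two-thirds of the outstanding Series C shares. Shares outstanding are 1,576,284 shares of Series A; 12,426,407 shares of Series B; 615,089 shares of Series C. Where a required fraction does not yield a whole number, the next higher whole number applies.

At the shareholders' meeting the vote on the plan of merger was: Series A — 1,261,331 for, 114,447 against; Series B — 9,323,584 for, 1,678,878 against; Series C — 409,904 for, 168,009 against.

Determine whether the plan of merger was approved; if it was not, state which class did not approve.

Series A: 4/5 of 1576284 = 1261027.20, rounded up to 1261028; 1,261,028 required, 1,261,331 in favor — approved.
Series B: 3/4 of 12426407 = 9319805.25, rounded up to 9319806; 9,319,806 required, 9,323,584 in favor — approved.
Series C: 2/3 of 615089 = 410059.33, rounded up to 410060; 410,060 required, 409,904 in favor — not approved.

Not approved — the Series C shares did not give the required vote.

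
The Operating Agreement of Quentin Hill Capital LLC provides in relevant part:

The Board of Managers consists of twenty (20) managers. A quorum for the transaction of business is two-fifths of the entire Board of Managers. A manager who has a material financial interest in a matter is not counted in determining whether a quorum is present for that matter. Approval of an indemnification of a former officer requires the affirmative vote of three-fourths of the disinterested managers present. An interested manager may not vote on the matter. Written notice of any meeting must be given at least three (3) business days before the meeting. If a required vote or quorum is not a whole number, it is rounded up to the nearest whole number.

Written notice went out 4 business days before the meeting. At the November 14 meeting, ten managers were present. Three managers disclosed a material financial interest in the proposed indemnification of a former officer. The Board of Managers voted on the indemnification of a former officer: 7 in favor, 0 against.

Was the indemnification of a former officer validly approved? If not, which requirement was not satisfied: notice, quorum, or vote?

Notice: 4 business days given; 3 required (4 ≥ 3). Satisfied.
Quorum: 10 present, but the 3 interested managers do not count, leaving 7. Quorum is 8. Not satisfied.
Vote: the indemnification of a former officer requires three-fourths of the disinterested managers present (10 − 3 = 7). 3/4 of 7 = 5.25, rounded up to 6, so 6 affirmative votes are needed; 7 voted in favor. Satisfied. (Moot — without a quorum no business can be validly transacted.)

Invalid — quorum requirement not satisfied.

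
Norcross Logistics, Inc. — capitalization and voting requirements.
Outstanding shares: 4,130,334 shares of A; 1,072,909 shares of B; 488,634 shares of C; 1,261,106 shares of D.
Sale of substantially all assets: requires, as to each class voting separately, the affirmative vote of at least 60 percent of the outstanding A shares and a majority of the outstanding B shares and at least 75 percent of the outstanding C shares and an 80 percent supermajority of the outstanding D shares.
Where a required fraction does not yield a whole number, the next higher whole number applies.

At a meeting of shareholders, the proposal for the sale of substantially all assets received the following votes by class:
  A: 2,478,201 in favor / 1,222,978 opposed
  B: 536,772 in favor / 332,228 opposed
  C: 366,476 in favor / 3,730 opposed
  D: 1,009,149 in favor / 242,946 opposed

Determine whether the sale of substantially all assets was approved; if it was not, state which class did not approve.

A: 3/5 of 4130334 = 2478200.40, rounded up to 2478201; 2,478,201 required, 2,478,201 in favor — approved.
B: a majority of 1072909 is 536455; 536,455 required, 536,772 in favor — approved.
C: 3/4 of 488634 = 366475.50, rounded up to 366476; 366,476 required, 366,476 in favor — approved.
D: 4/5 of 1261106 = 1008884.80, rounded up to 1008885; 1,008,885 required, 1,009,149 in favor — approved.

Approved — every class gave the required vote.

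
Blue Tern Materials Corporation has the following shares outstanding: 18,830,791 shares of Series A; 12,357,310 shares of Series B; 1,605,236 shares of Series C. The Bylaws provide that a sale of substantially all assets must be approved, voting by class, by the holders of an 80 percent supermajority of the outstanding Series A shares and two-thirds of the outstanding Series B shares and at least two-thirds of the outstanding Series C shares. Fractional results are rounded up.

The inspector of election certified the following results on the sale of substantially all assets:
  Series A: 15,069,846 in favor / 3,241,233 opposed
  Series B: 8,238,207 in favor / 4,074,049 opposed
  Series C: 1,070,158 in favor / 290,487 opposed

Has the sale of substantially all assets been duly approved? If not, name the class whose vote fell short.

Approved — every class gave the required vote.

Series A: 4/5 of 18830791 = 15064632.80, rounded up to 15064633; 15,064,633 required, 15,069,846 in favor — approved.
Series B: 2/3 of 12357310 = 8238206.67, rounded up to 8238207; 8,238,207 required, 8,238,207 in favor — approved.
Series C: 2/3 of 1605236 = 1070157.33, rounded up to 1070158; 1,070,158 required, 1,070,158 in favor — approved.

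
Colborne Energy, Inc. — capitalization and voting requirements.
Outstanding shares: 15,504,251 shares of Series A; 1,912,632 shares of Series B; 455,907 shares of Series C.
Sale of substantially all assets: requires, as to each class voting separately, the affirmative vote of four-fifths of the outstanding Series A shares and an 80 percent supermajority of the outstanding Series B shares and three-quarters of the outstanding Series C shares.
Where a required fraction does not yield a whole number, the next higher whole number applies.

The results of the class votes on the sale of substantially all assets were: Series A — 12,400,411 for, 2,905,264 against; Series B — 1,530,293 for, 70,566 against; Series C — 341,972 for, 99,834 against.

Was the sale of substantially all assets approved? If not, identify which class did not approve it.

Not approved — the Series A shares did not give the required vote.

Series A: 4/5 of 15504251 = 12403400.80, rounded up to 12403401; 12,403,401 required, 12,400,411 in favor — not approved.
Series B: 4/5 of 1912632 = 1530105.60, rounded up to 1530106; 1,530,106 required, 1,530,293 in favor — approved.
Series C: 3/4 of 455907 = 341930.25, rounded up to 341931; 341,931 required, 341,972 in favor — approved.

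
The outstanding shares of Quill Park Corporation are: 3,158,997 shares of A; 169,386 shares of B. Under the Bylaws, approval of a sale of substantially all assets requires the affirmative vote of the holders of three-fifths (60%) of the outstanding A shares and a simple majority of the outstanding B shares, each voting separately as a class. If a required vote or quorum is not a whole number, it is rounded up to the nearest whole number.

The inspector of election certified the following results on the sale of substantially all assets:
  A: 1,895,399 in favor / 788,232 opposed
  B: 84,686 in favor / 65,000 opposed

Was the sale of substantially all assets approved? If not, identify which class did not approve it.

A: 3/5 of 3158997 = 1895398.20, rounded up to 1895399; 1,895,399 required, 1,895,399 in favor — approved.
B: a majority of 169386 is 84694; 84,694 required, 84,686 in favor — not approved.

Not approved — the B shares did not give the required vote.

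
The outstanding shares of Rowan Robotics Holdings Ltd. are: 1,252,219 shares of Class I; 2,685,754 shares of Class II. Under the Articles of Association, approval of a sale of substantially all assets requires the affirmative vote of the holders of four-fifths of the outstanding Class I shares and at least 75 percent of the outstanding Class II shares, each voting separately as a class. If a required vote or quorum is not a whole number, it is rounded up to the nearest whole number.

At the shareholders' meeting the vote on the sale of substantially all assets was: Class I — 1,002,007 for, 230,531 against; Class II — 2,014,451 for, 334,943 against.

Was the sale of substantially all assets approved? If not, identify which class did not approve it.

Approved — every class gave the required vote.

Class I: 4/5 of 1252219 = 1001775.20, rounded up to 1001776; 1,001,776 required, 1,002,007 in favor — approved.
Class II: 3/4 of 2685754 = 2014315.50, rounded up to 2014316; 2,014,316 required, 2,014,451 in favor — approved.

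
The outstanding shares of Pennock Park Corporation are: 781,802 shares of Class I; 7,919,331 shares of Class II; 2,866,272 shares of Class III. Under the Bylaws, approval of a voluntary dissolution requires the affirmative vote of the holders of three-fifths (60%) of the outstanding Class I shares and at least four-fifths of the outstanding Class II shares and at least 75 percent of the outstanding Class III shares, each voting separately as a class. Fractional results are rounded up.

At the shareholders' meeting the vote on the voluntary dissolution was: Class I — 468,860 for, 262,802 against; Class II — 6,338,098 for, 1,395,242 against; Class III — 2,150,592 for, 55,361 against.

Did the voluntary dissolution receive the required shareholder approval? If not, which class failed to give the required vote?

Class I: 3/5 of 781802 = 469081.20, rounded up to 469082; 469,082 required, 468,860 in favor — not approved.
Class II: 4/5 of 7919331 = 6335464.80, rounded up to 6335465; 6,335,465 required, 6,338,098 in favor — approved.
Class III: 3/4 of 2866272 = 2149704; 2,149,704 required, 2,150,592 in favor — approved.

Not approved — the Class I shares did not give the required vote.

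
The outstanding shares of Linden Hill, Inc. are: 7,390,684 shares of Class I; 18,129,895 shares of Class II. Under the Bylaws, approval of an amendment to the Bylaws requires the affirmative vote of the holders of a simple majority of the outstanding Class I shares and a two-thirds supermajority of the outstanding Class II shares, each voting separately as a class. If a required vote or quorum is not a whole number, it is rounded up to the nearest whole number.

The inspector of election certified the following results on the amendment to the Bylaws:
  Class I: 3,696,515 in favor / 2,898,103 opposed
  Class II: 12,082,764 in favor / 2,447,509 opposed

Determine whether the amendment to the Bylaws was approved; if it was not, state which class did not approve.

Class I: a majority of 7390684 is 3695343; 3,695,343 required, 3,696,515 in favor — approved.
Class II: 2/3 of 18129895 = 12086596.67, rounded up to 12086597; 12,086,597 required, 12,082,764 in favor — not approved.

Not approved — the Class II shares did not give the required vote.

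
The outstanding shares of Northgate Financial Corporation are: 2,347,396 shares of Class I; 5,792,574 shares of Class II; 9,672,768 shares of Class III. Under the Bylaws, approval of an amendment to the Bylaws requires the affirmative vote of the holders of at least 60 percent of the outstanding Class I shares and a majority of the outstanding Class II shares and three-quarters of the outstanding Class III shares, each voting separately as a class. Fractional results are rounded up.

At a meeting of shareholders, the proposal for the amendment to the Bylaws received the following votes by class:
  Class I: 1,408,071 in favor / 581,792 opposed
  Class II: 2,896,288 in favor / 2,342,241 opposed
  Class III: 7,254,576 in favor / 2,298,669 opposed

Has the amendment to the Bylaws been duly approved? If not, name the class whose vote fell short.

Class I: 3/5 of 2347396 = 1408437.60, rounded up to 1408438; 1,408,438 required, 1,408,071 in favor — not approved.
Class II: a majority of 5792574 is 2896288; 2,896,288 required, 2,896,288 in favor — approved.
Class III: 3/4 of 9672768 = 7254576; 7,254,576 required, 7,254,576 in favor — approved.

Not approved — the Class I shares did not give the required vote.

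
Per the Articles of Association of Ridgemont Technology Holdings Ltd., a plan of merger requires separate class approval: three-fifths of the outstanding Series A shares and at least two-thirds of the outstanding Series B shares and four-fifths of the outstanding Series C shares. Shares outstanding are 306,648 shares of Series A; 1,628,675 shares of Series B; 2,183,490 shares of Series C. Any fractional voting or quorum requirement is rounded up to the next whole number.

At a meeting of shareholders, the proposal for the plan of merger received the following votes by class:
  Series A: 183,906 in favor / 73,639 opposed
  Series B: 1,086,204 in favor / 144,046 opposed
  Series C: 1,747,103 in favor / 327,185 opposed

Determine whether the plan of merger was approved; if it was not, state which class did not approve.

Series A: 3/5 of 306648 = 183988.80, rounded up to 183989; 183,989 required, 183,906 in favor — not approved.
Series B: 2/3 of 1628675 = 1085783.33, rounded up to 1085784; 1,085,784 required, 1,086,204 in favor — approved.
Series C: 4/5 of 2183490 = 1746792; 1,746,792 required, 1,747,103 in favor — approved.

Not approved — the Series A shares did not give the required vote.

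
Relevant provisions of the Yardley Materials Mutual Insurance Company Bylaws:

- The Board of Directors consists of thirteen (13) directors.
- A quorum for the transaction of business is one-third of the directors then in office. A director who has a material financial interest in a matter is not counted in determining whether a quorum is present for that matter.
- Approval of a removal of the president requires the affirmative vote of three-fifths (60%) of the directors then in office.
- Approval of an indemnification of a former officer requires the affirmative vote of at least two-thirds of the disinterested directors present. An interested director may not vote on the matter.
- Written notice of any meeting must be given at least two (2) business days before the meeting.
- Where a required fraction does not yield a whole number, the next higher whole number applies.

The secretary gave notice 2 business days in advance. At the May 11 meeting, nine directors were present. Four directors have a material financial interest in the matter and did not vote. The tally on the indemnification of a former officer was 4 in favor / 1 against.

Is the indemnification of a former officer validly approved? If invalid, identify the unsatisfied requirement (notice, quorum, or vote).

Valid — all requirements satisfied.

Notice: 2 business days given; 2 required (2 ≥ 2). Satisfied.
Quorum: 9 present, but the 4 interested directors do not count, leaving 5. Quorum is 5. Satisfied.
Vote: the indemnification of a former officer requires two-thirds of the disinterested directors present (9 − 4 = 5). 2/3 of 5 = 3.33, rounded up to 4, so 4 affirmative votes are needed; 4 voted in favor. Satisfied.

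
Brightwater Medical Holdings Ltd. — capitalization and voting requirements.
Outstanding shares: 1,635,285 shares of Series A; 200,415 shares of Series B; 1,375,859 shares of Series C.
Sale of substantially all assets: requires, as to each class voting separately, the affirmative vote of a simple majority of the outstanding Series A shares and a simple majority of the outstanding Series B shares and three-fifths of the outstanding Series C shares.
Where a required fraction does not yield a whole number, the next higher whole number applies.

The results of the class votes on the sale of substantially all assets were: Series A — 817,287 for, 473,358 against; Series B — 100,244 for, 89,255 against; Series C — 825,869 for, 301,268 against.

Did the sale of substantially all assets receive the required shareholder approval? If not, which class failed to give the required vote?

Not approved — the Series A shares did not give the required vote.

Series A: a majority of 1635285 is 817643; 817,643 required, 817,287 in favor — not approved.
Series B: a majority of 200415 is 100208; 100,208 required, 100,244 in favor — approved.
Series C: 3/5 of 1375859 = 825515.40, rounded up to 825516; 825,516 required, 825,869 in favor — approved.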